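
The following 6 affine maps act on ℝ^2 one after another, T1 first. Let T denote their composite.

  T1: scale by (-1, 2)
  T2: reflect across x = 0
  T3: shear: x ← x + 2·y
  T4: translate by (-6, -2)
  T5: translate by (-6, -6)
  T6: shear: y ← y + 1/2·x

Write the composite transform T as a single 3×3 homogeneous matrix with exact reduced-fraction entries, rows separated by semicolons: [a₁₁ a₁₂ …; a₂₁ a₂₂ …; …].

T1 = [-1 0 0; 0 2 0; 0 0 1]
T2·T1 = [1 0 0; 0 2 0; 0 0 1]
T3·…·T1 = [1 4 0; 0 2 0; 0 0 1]
T4·…·T1 = [1 4 -6; 0 2 -2; 0 0 1]
T5·…·T1 = [1 4 -12; 0 2 -8; 0 0 1]
T6·…·T1 = [1 4 -12; 1/2 4 -14; 0 0 1]

T = [1 4 -12; 1/2 4 -14; 0 0 1]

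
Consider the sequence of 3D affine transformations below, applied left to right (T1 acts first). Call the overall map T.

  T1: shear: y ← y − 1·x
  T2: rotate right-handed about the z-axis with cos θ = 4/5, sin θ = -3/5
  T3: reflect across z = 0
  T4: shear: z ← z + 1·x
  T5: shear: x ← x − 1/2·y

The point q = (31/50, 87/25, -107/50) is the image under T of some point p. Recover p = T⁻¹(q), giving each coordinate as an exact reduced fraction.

T1 = [1 0 0 0; -1 1 0 0; 0 0 1 0; 0 0 0 1]
T2·T1 = [1/5 3/5 0 0; -7/5 4/5 0 0; 0 0 1 0; 0 0 0 1]
T3·…·T1 = [1/5 3/5 0 0; -7/5 4/5 0 0; 0 0 -1 0; 0 0 0 1]
T4·…·T1 = [1/5 3/5 0 0; -7/5 4/5 0 0; 1/5 3/5 -1 0; 0 0 0 1]
T5·…·T1 = [9/10 1/5 0 0; -7/5 4/5 0 0; 1/5 3/5 -1 0; 0 0 0 1]
det M = -1; M⁻¹ = [4/5 -1/5 0 0; 7/5 9/10 0 0; 1 1/2 -1 0; 0 0 0 1]
M⁻¹ · (31/50, 87/25, -107/50)ᵀ = (-1/5, 4, 9/2)ᵀ

p = (-1/5, 4, 9/2)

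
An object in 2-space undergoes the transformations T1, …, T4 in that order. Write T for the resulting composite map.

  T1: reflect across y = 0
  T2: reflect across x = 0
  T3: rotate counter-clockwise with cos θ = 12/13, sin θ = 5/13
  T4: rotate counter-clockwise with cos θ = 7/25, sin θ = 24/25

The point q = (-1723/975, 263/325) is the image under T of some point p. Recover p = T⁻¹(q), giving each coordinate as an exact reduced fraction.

T1 = [1 0 0; 0 -1 0; 0 0 1]
T2·T1 = [-1 0 0; 0 -1 0; 0 0 1]
T3·…·T1 = [-12/13 5/13 0; -5/13 -12/13 0; 0 0 1]
T4·…·T1 = [36/325 323/325 0; -323/325 36/325 0; 0 0 1]
det M = 1; M⁻¹ = [36/325 -323/325 0; 323/325 36/325 0; 0 0 1]
M⁻¹ · (-1723/975, 263/325)ᵀ = (-1, -5/3)ᵀ

p = (-1, -5/3)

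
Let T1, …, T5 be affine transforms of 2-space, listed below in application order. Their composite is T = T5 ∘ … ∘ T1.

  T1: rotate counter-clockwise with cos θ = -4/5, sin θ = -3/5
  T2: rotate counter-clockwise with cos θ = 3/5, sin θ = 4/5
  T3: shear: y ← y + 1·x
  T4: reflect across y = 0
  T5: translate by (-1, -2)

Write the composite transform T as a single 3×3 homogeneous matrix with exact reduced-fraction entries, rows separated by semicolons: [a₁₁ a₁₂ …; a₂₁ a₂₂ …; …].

T1 = [-4/5 3/5 0; -3/5 -4/5 0; 0 0 1]
T2·T1 = [0 1 0; -1 0 0; 0 0 1]
T3·…·T1 = [0 1 0; -1 1 0; 0 0 1]
T4·…·T1 = [0 1 0; 1 -1 0; 0 0 1]
T5·…·T1 = [0 1 -1; 1 -1 -2; 0 0 1]

T = [0 1 -1; 1 -1 -2; 0 0 1]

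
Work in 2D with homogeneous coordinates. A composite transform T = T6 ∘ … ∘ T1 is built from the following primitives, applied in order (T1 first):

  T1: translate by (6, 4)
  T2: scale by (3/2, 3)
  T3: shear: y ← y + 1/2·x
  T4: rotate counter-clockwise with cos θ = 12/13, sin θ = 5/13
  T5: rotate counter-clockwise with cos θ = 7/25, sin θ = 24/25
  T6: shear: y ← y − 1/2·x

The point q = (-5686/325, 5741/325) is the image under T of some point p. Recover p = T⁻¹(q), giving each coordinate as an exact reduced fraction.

p = (6/5, -1/3)

T1 = [1 0 6; 0 1 4; 0 0 1]
T2·T1 = [3/2 0 9; 0 3 12; 0 0 1]
T3·…·T1 = [3/2 0 9; 3/4 3 33/2; 0 0 1]
T4·…·T1 = [57/52 -15/13 51/26; 33/26 36/13 243/13; 0 0 1]
T5·…·T1 = [-237/260 -969/325 -11307/650; 183/130 -108/325 2313/325; 0 0 1]
T6·…·T1 = [-237/260 -969/325 -11307/650; 969/520 753/650 20559/1300; 0 0 1]
det M = 9/2; M⁻¹ = [251/975 646/975 -6; -323/780 -79/390 -4; 0 0 1]
M⁻¹ · (-5686/325, 5741/325)ᵀ = (6/5, -1/3)ᵀ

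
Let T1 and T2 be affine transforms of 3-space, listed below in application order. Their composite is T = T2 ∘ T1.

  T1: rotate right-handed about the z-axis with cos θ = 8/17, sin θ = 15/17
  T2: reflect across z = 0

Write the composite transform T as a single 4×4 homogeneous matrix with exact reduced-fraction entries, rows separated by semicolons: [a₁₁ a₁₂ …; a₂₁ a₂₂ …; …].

T1 = [8/17 -15/17 0 0; 15/17 8/17 0 0; 0 0 1 0; 0 0 0 1]
T2·T1 = [8/17 -15/17 0 0; 15/17 8/17 0 0; 0 0 -1 0; 0 0 0 1]

T = [8/17 -15/17 0 0; 15/17 8/17 0 0; 0 0 -1 0; 0 0 0 1]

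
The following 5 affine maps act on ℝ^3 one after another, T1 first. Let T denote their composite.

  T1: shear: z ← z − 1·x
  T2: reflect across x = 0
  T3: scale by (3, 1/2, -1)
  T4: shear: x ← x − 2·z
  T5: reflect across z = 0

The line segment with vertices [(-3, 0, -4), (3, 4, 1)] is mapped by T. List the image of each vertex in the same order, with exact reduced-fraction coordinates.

image vertices: (7, 0, -1), (-13, 2, -2)

T1 shear: z ← z − 1·x: (-3, 0, -4) → (-3, 0, -1); (3, 4, 1) → (3, 4, -2)
T2 reflect across x = 0: (-3, 0, -1) → (3, 0, -1); (3, 4, -2) → (-3, 4, -2)
T3 scale by (3, 1/2, -1): (3, 0, -1) → (9, 0, 1); (-3, 4, -2) → (-9, 2, 2)
T4 shear: x ← x − 2·z: (9, 0, 1) → (7, 0, 1); (-9, 2, 2) → (-13, 2, 2)
T5 reflect across z = 0: (7, 0, 1) → (7, 0, -1); (-13, 2, 2) → (-13, 2, -2)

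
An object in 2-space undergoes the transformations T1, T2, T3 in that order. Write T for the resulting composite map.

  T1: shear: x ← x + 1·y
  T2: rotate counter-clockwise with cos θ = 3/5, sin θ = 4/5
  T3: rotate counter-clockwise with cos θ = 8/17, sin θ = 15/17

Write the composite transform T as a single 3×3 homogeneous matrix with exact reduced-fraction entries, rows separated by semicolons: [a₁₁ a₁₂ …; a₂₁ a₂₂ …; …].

T1 = [1 1 0; 0 1 0; 0 0 1]
T2·T1 = [3/5 -1/5 0; 4/5 7/5 0; 0 0 1]
T3·…·T1 = [-36/85 -113/85 0; 77/85 41/85 0; 0 0 1]

T = [-36/85 -113/85 0; 77/85 41/85 0; 0 0 1]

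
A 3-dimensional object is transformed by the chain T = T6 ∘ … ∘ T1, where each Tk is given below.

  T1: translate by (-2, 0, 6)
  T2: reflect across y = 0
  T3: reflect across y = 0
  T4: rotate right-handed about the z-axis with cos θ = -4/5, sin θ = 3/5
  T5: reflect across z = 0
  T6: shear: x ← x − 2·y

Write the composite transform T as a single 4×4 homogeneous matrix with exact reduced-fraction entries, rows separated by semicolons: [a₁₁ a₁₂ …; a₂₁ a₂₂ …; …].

T1 = [1 0 0 -2; 0 1 0 0; 0 0 1 6; 0 0 0 1]
T2·T1 = [1 0 0 -2; 0 -1 0 0; 0 0 1 6; 0 0 0 1]
T3·…·T1 = [1 0 0 -2; 0 1 0 0; 0 0 1 6; 0 0 0 1]
T4·…·T1 = [-4/5 -3/5 0 8/5; 3/5 -4/5 0 -6/5; 0 0 1 6; 0 0 0 1]
T5·…·T1 = [-4/5 -3/5 0 8/5; 3/5 -4/5 0 -6/5; 0 0 -1 -6; 0 0 0 1]
T6·…·T1 = [-2 1 0 4; 3/5 -4/5 0 -6/5; 0 0 -1 -6; 0 0 0 1]

T = [-2 1 0 4; 3/5 -4/5 0 -6/5; 0 0 -1 -6; 0 0 0 1]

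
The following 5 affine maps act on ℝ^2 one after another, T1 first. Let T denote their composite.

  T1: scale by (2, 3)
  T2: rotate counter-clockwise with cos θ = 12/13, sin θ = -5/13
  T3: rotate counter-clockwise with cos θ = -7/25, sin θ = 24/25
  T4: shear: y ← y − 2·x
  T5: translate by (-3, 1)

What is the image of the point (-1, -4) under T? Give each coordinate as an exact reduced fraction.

T(p) = (2829/325, -8361/325)

T1 scale by (2, 3): (-1, -4) → (-2, -12)
T2 rotate counter-clockwise with cos θ = 12/13, sin θ = -5/13: (-2, -12) → (-84/13, -134/13)
T3 rotate counter-clockwise with cos θ = -7/25, sin θ = 24/25: (-84/13, -134/13) → (3804/325, -1078/325)
T4 shear: y ← y − 2·x: (3804/325, -1078/325) → (3804/325, -8686/325)
T5 translate by (-3, 1): (3804/325, -8686/325) → (2829/325, -8361/325)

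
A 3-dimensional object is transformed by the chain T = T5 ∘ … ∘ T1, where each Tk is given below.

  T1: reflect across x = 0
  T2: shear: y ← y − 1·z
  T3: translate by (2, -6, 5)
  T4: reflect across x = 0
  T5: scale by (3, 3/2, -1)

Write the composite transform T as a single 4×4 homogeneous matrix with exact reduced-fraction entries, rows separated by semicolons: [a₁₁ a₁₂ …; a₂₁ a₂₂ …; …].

T = [3 0 0 -6; 0 3/2 -3/2 -9; 0 0 -1 -5; 0 0 0 1]

T1 = [-1 0 0 0; 0 1 0 0; 0 0 1 0; 0 0 0 1]
T2·T1 = [-1 0 0 0; 0 1 -1 0; 0 0 1 0; 0 0 0 1]
T3·…·T1 = [-1 0 0 2; 0 1 -1 -6; 0 0 1 5; 0 0 0 1]
T4·…·T1 = [1 0 0 -2; 0 1 -1 -6; 0 0 1 5; 0 0 0 1]
T5·…·T1 = [3 0 0 -6; 0 3/2 -3/2 -9; 0 0 -1 -5; 0 0 0 1]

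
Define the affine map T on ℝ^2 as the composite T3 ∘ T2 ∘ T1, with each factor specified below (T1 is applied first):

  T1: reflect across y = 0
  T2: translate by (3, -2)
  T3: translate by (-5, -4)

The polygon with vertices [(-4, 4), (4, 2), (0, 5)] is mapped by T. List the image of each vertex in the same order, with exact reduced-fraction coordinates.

image vertices: (-6, -10), (2, -8), (-2, -11)

T1 reflect across y = 0: (-4, 4) → (-4, -4); (4, 2) → (4, -2); (0, 5) → (0, -5)
T2 translate by (3, -2): (-4, -4) → (-1, -6); (4, -2) → (7, -4); (0, -5) → (3, -7)
T3 translate by (-5, -4): (-1, -6) → (-6, -10); (7, -4) → (2, -8); (3, -7) → (-2, -11)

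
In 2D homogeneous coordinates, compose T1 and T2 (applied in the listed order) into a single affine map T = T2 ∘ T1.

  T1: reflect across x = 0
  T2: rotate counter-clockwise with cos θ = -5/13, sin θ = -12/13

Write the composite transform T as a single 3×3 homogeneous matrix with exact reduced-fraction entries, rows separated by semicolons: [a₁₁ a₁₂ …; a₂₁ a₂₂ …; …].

T1 = [-1 0 0; 0 1 0; 0 0 1]
T2·T1 = [5/13 12/13 0; 12/13 -5/13 0; 0 0 1]

T = [5/13 12/13 0; 12/13 -5/13 0; 0 0 1]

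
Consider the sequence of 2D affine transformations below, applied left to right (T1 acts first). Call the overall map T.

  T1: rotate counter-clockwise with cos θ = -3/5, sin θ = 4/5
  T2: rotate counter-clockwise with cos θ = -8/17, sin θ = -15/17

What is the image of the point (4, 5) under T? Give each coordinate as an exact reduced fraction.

T1 rotate counter-clockwise with cos θ = -3/5, sin θ = 4/5: (4, 5) → (-32/5, 1/5)
T2 rotate counter-clockwise with cos θ = -8/17, sin θ = -15/17: (-32/5, 1/5) → (271/85, 472/85)

T(p) = (271/85, 472/85)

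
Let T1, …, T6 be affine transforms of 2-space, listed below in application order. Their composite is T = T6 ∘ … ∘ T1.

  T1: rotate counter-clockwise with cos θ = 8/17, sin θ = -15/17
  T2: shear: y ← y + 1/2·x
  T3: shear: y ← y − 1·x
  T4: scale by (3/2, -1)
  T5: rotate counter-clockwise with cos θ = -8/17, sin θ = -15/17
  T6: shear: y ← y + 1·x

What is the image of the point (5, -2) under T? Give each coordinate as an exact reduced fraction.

T(p) = (1320/289, 327/289)

T1 rotate counter-clockwise with cos θ = 8/17, sin θ = -15/17: (5, -2) → (10/17, -91/17)
T2 shear: y ← y + 1/2·x: (10/17, -91/17) → (10/17, -86/17)
T3 shear: y ← y − 1·x: (10/17, -86/17) → (10/17, -96/17)
T4 scale by (3/2, -1): (10/17, -96/17) → (15/17, 96/17)
T5 rotate counter-clockwise with cos θ = -8/17, sin θ = -15/17: (15/17, 96/17) → (1320/289, -993/289)
T6 shear: y ← y + 1·x: (1320/289, -993/289) → (1320/289, 327/289)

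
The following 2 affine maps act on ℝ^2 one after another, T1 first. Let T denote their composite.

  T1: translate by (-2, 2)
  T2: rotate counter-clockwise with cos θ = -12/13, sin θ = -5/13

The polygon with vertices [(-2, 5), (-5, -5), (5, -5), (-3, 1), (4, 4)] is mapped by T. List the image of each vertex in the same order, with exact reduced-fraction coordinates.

T1 translate by (-2, 2): (-2, 5) → (-4, 7); (-5, -5) → (-7, -3); (5, -5) → (3, -3); (-3, 1) → (-5, 3); (4, 4) → (2, 6)
T2 rotate counter-clockwise with cos θ = -12/13, sin θ = -5/13: (-4, 7) → (83/13, -64/13); (-7, -3) → (69/13, 71/13); (3, -3) → (-51/13, 21/13); (-5, 3) → (75/13, -11/13); (2, 6) → (6/13, -82/13)

image vertices: (83/13, -64/13), (69/13, 71/13), (-51/13, 21/13), (75/13, -11/13), (6/13, -82/13)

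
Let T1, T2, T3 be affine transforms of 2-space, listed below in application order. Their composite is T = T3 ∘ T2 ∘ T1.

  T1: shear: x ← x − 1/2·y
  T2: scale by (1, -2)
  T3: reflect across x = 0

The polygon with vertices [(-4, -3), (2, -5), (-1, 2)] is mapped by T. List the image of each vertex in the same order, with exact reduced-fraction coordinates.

T1 shear: x ← x − 1/2·y: (-4, -3) → (-5/2, -3); (2, -5) → (9/2, -5); (-1, 2) → (-2, 2)
T2 scale by (1, -2): (-5/2, -3) → (-5/2, 6); (9/2, -5) → (9/2, 10); (-2, 2) → (-2, -4)
T3 reflect across x = 0: (-5/2, 6) → (5/2, 6); (9/2, 10) → (-9/2, 10); (-2, -4) → (2, -4)

image vertices: (5/2, 6), (-9/2, 10), (2, -4)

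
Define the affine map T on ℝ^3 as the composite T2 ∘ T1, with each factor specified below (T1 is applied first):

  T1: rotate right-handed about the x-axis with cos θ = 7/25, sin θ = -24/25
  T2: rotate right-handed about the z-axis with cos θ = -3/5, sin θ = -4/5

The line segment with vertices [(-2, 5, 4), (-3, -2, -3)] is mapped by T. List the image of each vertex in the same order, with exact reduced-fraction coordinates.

image vertices: (674/125, -193/125, -92/25), (-119/125, 558/125, 27/25)

T1 rotate right-handed about the x-axis with cos θ = 7/25, sin θ = -24/25: (-2, 5, 4) → (-2, 131/25, -92/25); (-3, -2, -3) → (-3, -86/25, 27/25)
T2 rotate right-handed about the z-axis with cos θ = -3/5, sin θ = -4/5: (-2, 131/25, -92/25) → (674/125, -193/125, -92/25); (-3, -86/25, 27/25) → (-119/125, 558/125, 27/25)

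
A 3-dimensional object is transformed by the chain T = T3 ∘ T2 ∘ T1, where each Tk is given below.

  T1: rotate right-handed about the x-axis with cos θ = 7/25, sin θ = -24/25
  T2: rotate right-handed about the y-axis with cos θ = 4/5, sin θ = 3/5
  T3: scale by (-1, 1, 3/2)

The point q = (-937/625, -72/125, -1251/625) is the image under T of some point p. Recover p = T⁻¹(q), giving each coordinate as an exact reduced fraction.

p = (2, 0, -3/5)

T1 = [1 0 0 0; 0 7/25 24/25 0; 0 -24/25 7/25 0; 0 0 0 1]
T2·T1 = [4/5 -72/125 21/125 0; 0 7/25 24/25 0; -3/5 -96/125 28/125 0; 0 0 0 1]
T3·…·T1 = [-4/5 72/125 -21/125 0; 0 7/25 24/25 0; -9/10 -144/125 42/125 0; 0 0 0 1]
det M = -3/2; M⁻¹ = [-4/5 0 -2/5 0; 72/125 7/25 -64/125 0; -21/125 24/25 56/375 0; 0 0 0 1]
M⁻¹ · (-937/625, -72/125, -1251/625)ᵀ = (2, 0, -3/5)ᵀ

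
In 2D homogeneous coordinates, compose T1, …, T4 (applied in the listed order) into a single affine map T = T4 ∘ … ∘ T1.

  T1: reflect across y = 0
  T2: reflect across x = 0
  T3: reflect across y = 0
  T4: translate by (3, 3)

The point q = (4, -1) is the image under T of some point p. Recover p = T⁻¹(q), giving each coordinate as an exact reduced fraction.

p = (-1, -4)

T1 = [1 0 0; 0 -1 0; 0 0 1]
T2·T1 = [-1 0 0; 0 -1 0; 0 0 1]
T3·…·T1 = [-1 0 0; 0 1 0; 0 0 1]
T4·…·T1 = [-1 0 3; 0 1 3; 0 0 1]
det M = -1; M⁻¹ = [-1 0 3; 0 1 -3; 0 0 1]
M⁻¹ · (4, -1)ᵀ = (-1, -4)ᵀ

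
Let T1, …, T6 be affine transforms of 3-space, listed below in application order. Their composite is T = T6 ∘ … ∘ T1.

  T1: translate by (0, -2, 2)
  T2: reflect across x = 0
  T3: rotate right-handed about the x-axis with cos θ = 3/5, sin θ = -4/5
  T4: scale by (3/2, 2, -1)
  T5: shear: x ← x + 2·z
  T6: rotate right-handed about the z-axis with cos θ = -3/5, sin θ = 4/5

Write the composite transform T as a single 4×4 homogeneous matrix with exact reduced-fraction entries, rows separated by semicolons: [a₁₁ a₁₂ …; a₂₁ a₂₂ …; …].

T = [9/10 -48/25 -14/25 68/25; -6/5 14/25 -48/25 -124/25; 0 4/5 -3/5 -14/5; 0 0 0 1]

T1 = [1 0 0 0; 0 1 0 -2; 0 0 1 2; 0 0 0 1]
T2·T1 = [-1 0 0 0; 0 1 0 -2; 0 0 1 2; 0 0 0 1]
T3·…·T1 = [-1 0 0 0; 0 3/5 4/5 2/5; 0 -4/5 3/5 14/5; 0 0 0 1]
T4·…·T1 = [-3/2 0 0 0; 0 6/5 8/5 4/5; 0 4/5 -3/5 -14/5; 0 0 0 1]
T5·…·T1 = [-3/2 8/5 -6/5 -28/5; 0 6/5 8/5 4/5; 0 4/5 -3/5 -14/5; 0 0 0 1]
T6·…·T1 = [9/10 -48/25 -14/25 68/25; -6/5 14/25 -48/25 -124/25; 0 4/5 -3/5 -14/5; 0 0 0 1]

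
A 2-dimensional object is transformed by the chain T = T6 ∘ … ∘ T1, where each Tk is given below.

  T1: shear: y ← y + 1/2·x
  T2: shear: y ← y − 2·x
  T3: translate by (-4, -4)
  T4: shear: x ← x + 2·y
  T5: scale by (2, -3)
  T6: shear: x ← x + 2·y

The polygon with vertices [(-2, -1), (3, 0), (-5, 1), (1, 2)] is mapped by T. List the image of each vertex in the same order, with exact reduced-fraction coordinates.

image vertices: (-8, 6), (15, 51/2), (-27, -27/2), (1, 21/2)

T1 shear: y ← y + 1/2·x: (-2, -1) → (-2, -2); (3, 0) → (3, 3/2); (-5, 1) → (-5, -3/2); (1, 2) → (1, 5/2)
T2 shear: y ← y − 2·x: (-2, -2) → (-2, 2); (3, 3/2) → (3, -9/2); (-5, -3/2) → (-5, 17/2); (1, 5/2) → (1, 1/2)
T3 translate by (-4, -4): (-2, 2) → (-6, -2); (3, -9/2) → (-1, -17/2); (-5, 17/2) → (-9, 9/2); (1, 1/2) → (-3, -7/2)
T4 shear: x ← x + 2·y: (-6, -2) → (-10, -2); (-1, -17/2) → (-18, -17/2); (-9, 9/2) → (0, 9/2); (-3, -7/2) → (-10, -7/2)
T5 scale by (2, -3): (-10, -2) → (-20, 6); (-18, -17/2) → (-36, 51/2); (0, 9/2) → (0, -27/2); (-10, -7/2) → (-20, 21/2)
T6 shear: x ← x + 2·y: (-20, 6) → (-8, 6); (-36, 51/2) → (15, 51/2); (0, -27/2) → (-27, -27/2); (-20, 21/2) → (1, 21/2)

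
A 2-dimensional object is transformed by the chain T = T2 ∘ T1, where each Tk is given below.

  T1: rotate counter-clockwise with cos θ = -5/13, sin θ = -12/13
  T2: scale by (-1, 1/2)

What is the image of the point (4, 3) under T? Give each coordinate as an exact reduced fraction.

T1 rotate counter-clockwise with cos θ = -5/13, sin θ = -12/13: (4, 3) → (16/13, -63/13)
T2 scale by (-1, 1/2): (16/13, -63/13) → (-16/13, -63/26)

T(p) = (-16/13, -63/26)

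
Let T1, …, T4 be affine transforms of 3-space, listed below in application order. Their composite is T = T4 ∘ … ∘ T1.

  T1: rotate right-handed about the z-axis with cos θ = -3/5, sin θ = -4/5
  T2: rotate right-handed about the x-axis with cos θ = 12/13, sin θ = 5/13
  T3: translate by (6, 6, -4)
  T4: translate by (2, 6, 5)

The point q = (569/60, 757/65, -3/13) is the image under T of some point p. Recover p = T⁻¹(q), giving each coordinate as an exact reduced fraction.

T1 = [-3/5 4/5 0 0; -4/5 -3/5 0 0; 0 0 1 0; 0 0 0 1]
T2·T1 = [-3/5 4/5 0 0; -48/65 -36/65 -5/13 0; -4/13 -3/13 12/13 0; 0 0 0 1]
T3·…·T1 = [-3/5 4/5 0 6; -48/65 -36/65 -5/13 6; -4/13 -3/13 12/13 -4; 0 0 0 1]
T4·…·T1 = [-3/5 4/5 0 8; -48/65 -36/65 -5/13 12; -4/13 -3/13 12/13 1; 0 0 0 1]
det M = 1; M⁻¹ = [-3/5 -48/65 -4/13 908/65; 4/5 -36/65 -3/13 31/65; 0 -5/13 12/13 48/13; 0 0 0 1]
M⁻¹ · (569/60, 757/65, -3/13)ᵀ = (-1/4, 5/3, -1)ᵀ

p = (-1/4, 5/3, -1)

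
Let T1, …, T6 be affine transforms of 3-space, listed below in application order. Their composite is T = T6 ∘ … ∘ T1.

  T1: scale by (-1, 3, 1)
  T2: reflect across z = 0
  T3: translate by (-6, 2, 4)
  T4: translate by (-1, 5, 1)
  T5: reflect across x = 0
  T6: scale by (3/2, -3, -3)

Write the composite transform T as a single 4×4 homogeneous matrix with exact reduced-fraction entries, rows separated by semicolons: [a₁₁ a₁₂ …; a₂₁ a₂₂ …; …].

T = [3/2 0 0 21/2; 0 -9 0 -21; 0 0 3 -15; 0 0 0 1]

T1 = [-1 0 0 0; 0 3 0 0; 0 0 1 0; 0 0 0 1]
T2·T1 = [-1 0 0 0; 0 3 0 0; 0 0 -1 0; 0 0 0 1]
T3·…·T1 = [-1 0 0 -6; 0 3 0 2; 0 0 -1 4; 0 0 0 1]
T4·…·T1 = [-1 0 0 -7; 0 3 0 7; 0 0 -1 5; 0 0 0 1]
T5·…·T1 = [1 0 0 7; 0 3 0 7; 0 0 -1 5; 0 0 0 1]
T6·…·T1 = [3/2 0 0 21/2; 0 -9 0 -21; 0 0 3 -15; 0 0 0 1]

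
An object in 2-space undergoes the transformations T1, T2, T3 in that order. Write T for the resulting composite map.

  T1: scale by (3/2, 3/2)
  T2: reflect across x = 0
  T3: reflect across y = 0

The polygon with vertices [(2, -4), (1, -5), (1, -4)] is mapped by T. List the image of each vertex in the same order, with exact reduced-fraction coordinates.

T1 scale by (3/2, 3/2): (2, -4) → (3, -6); (1, -5) → (3/2, -15/2); (1, -4) → (3/2, -6)
T2 reflect across x = 0: (3, -6) → (-3, -6); (3/2, -15/2) → (-3/2, -15/2); (3/2, -6) → (-3/2, -6)
T3 reflect across y = 0: (-3, -6) → (-3, 6); (-3/2, -15/2) → (-3/2, 15/2); (-3/2, -6) → (-3/2, 6)

image vertices: (-3, 6), (-3/2, 15/2), (-3/2, 6)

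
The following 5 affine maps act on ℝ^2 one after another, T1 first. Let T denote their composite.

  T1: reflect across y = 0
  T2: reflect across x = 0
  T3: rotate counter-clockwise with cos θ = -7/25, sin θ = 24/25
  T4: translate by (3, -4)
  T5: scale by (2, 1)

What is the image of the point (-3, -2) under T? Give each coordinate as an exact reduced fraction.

T(p) = (12/25, -42/25)

T1 reflect across y = 0: (-3, -2) → (-3, 2)
T2 reflect across x = 0: (-3, 2) → (3, 2)
T3 rotate counter-clockwise with cos θ = -7/25, sin θ = 24/25: (3, 2) → (-69/25, 58/25)
T4 translate by (3, -4): (-69/25, 58/25) → (6/25, -42/25)
T5 scale by (2, 1): (6/25, -42/25) → (12/25, -42/25)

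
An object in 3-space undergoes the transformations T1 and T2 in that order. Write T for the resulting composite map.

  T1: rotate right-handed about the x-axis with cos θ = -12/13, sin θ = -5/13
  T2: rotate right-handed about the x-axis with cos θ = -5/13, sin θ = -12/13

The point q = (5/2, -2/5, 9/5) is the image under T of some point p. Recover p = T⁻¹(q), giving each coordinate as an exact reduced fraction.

T1 = [1 0 0 0; 0 -12/13 5/13 0; 0 -5/13 -12/13 0; 0 0 0 1]
T2·T1 = [1 0 0 0; 0 0 -1 0; 0 1 0 0; 0 0 0 1]
det M = 1; M⁻¹ = [1 0 0 0; 0 0 1 0; 0 -1 0 0; 0 0 0 1]
M⁻¹ · (5/2, -2/5, 9/5)ᵀ = (5/2, 9/5, 2/5)ᵀ

p = (5/2, 9/5, 2/5)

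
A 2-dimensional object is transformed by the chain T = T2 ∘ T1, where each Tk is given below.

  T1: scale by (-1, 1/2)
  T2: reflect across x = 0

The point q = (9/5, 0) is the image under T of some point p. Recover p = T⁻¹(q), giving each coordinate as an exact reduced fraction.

p = (9/5, 0)

T1 = [-1 0 0; 0 1/2 0; 0 0 1]
T2·T1 = [1 0 0; 0 1/2 0; 0 0 1]
det M = 1/2; M⁻¹ = [1 0 0; 0 2 0; 0 0 1]
M⁻¹ · (9/5, 0)ᵀ = (9/5, 0)ᵀ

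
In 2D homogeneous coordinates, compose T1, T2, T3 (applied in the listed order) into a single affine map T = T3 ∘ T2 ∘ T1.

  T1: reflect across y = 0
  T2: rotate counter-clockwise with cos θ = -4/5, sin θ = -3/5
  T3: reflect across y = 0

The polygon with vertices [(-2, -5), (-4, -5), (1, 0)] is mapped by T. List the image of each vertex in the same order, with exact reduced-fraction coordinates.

image vertices: (23/5, 14/5), (31/5, 8/5), (-4/5, 3/5)

T1 reflect across y = 0: (-2, -5) → (-2, 5); (-4, -5) → (-4, 5); (1, 0) → (1, 0)
T2 rotate counter-clockwise with cos θ = -4/5, sin θ = -3/5: (-2, 5) → (23/5, -14/5); (-4, 5) → (31/5, -8/5); (1, 0) → (-4/5, -3/5)
T3 reflect across y = 0: (23/5, -14/5) → (23/5, 14/5); (31/5, -8/5) → (31/5, 8/5); (-4/5, -3/5) → (-4/5, 3/5)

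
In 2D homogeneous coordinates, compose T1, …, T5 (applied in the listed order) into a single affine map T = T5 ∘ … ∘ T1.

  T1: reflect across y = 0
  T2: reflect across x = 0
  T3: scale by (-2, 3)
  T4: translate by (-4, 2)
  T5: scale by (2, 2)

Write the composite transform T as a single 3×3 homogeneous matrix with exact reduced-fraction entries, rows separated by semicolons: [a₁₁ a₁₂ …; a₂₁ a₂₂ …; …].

T = [4 0 -8; 0 -6 4; 0 0 1]

T1 = [1 0 0; 0 -1 0; 0 0 1]
T2·T1 = [-1 0 0; 0 -1 0; 0 0 1]
T3·…·T1 = [2 0 0; 0 -3 0; 0 0 1]
T4·…·T1 = [2 0 -4; 0 -3 2; 0 0 1]
T5·…·T1 = [4 0 -8; 0 -6 4; 0 0 1]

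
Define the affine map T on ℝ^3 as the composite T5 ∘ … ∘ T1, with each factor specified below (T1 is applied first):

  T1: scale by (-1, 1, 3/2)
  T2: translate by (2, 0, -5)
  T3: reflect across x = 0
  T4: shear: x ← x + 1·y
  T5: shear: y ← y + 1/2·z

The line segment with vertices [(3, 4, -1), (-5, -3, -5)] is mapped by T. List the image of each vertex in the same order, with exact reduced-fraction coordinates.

T1 scale by (-1, 1, 3/2): (3, 4, -1) → (-3, 4, -3/2); (-5, -3, -5) → (5, -3, -15/2)
T2 translate by (2, 0, -5): (-3, 4, -3/2) → (-1, 4, -13/2); (5, -3, -15/2) → (7, -3, -25/2)
T3 reflect across x = 0: (-1, 4, -13/2) → (1, 4, -13/2); (7, -3, -25/2) → (-7, -3, -25/2)
T4 shear: x ← x + 1·y: (1, 4, -13/2) → (5, 4, -13/2); (-7, -3, -25/2) → (-10, -3, -25/2)
T5 shear: y ← y + 1/2·z: (5, 4, -13/2) → (5, 3/4, -13/2); (-10, -3, -25/2) → (-10, -37/4, -25/2)

image vertices: (5, 3/4, -13/2), (-10, -37/4, -25/2)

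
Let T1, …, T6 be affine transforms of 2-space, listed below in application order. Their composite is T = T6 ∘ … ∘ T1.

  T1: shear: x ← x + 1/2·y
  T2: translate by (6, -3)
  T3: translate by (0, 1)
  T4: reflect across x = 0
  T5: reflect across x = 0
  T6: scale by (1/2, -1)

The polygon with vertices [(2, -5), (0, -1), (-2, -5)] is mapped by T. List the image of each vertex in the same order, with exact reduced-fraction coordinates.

image vertices: (11/4, 7), (11/4, 3), (3/4, 7)

T1 shear: x ← x + 1/2·y: (2, -5) → (-1/2, -5); (0, -1) → (-1/2, -1); (-2, -5) → (-9/2, -5)
T2 translate by (6, -3): (-1/2, -5) → (11/2, -8); (-1/2, -1) → (11/2, -4); (-9/2, -5) → (3/2, -8)
T3 translate by (0, 1): (11/2, -8) → (11/2, -7); (11/2, -4) → (11/2, -3); (3/2, -8) → (3/2, -7)
T4 reflect across x = 0: (11/2, -7) → (-11/2, -7); (11/2, -3) → (-11/2, -3); (3/2, -7) → (-3/2, -7)
T5 reflect across x = 0: (-11/2, -7) → (11/2, -7); (-11/2, -3) → (11/2, -3); (-3/2, -7) → (3/2, -7)
T6 scale by (1/2, -1): (11/2, -7) → (11/4, 7); (11/2, -3) → (11/4, 3); (3/2, -7) → (3/4, 7)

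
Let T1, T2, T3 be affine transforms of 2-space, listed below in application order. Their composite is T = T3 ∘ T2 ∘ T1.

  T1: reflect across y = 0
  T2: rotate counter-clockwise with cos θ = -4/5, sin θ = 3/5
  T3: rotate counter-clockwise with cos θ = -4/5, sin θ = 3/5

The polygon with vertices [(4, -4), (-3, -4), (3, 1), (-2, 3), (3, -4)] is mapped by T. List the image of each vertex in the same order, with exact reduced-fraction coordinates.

T1 reflect across y = 0: (4, -4) → (4, 4); (-3, -4) → (-3, 4); (3, 1) → (3, -1); (-2, 3) → (-2, -3); (3, -4) → (3, 4)
T2 rotate counter-clockwise with cos θ = -4/5, sin θ = 3/5: (4, 4) → (-28/5, -4/5); (-3, 4) → (0, -5); (3, -1) → (-9/5, 13/5); (-2, -3) → (17/5, 6/5); (3, 4) → (-24/5, -7/5)
T3 rotate counter-clockwise with cos θ = -4/5, sin θ = 3/5: (-28/5, -4/5) → (124/25, -68/25); (0, -5) → (3, 4); (-9/5, 13/5) → (-3/25, -79/25); (17/5, 6/5) → (-86/25, 27/25); (-24/5, -7/5) → (117/25, -44/25)

image vertices: (124/25, -68/25), (3, 4), (-3/25, -79/25), (-86/25, 27/25), (117/25, -44/25)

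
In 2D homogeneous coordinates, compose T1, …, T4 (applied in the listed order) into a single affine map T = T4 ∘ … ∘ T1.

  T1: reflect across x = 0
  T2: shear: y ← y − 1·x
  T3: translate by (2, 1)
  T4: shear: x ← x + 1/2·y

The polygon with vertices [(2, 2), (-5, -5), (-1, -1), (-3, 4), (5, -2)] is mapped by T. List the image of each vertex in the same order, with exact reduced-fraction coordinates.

image vertices: (5/2, 5), (5/2, -9), (5/2, -1), (6, 2), (-1, 4)

T1 reflect across x = 0: (2, 2) → (-2, 2); (-5, -5) → (5, -5); (-1, -1) → (1, -1); (-3, 4) → (3, 4); (5, -2) → (-5, -2)
T2 shear: y ← y − 1·x: (-2, 2) → (-2, 4); (5, -5) → (5, -10); (1, -1) → (1, -2); (3, 4) → (3, 1); (-5, -2) → (-5, 3)
T3 translate by (2, 1): (-2, 4) → (0, 5); (5, -10) → (7, -9); (1, -2) → (3, -1); (3, 1) → (5, 2); (-5, 3) → (-3, 4)
T4 shear: x ← x + 1/2·y: (0, 5) → (5/2, 5); (7, -9) → (5/2, -9); (3, -1) → (5/2, -1); (5, 2) → (6, 2); (-3, 4) → (-1, 4)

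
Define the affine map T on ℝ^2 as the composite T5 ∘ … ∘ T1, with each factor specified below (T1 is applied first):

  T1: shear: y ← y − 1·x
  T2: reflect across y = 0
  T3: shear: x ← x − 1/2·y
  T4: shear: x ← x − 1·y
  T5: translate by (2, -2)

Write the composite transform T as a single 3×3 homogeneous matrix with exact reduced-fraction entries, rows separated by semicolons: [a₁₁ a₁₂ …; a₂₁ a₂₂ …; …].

T1 = [1 0 0; -1 1 0; 0 0 1]
T2·T1 = [1 0 0; 1 -1 0; 0 0 1]
T3·…·T1 = [1/2 1/2 0; 1 -1 0; 0 0 1]
T4·…·T1 = [-1/2 3/2 0; 1 -1 0; 0 0 1]
T5·…·T1 = [-1/2 3/2 2; 1 -1 -2; 0 0 1]

T = [-1/2 3/2 2; 1 -1 -2; 0 0 1]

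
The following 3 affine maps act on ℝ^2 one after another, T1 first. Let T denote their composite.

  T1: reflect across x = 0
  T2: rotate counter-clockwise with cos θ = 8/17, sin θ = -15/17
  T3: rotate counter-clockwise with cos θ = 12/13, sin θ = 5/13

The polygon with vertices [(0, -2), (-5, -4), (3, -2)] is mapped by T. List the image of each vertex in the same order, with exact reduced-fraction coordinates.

T1 reflect across x = 0: (0, -2) → (0, -2); (-5, -4) → (5, -4); (3, -2) → (-3, -2)
T2 rotate counter-clockwise with cos θ = 8/17, sin θ = -15/17: (0, -2) → (-30/17, -16/17); (5, -4) → (-20/17, -107/17); (-3, -2) → (-54/17, 29/17)
T3 rotate counter-clockwise with cos θ = 12/13, sin θ = 5/13: (-30/17, -16/17) → (-280/221, -342/221); (-20/17, -107/17) → (295/221, -1384/221); (-54/17, 29/17) → (-61/17, 6/17)

image vertices: (-280/221, -342/221), (295/221, -1384/221), (-61/17, 6/17)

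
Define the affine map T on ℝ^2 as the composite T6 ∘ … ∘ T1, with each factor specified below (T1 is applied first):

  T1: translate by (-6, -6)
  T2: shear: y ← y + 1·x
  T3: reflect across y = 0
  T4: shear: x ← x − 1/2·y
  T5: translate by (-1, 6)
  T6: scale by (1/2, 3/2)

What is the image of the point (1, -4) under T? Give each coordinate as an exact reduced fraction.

T(p) = (-27/4, 63/2)

T1 translate by (-6, -6): (1, -4) → (-5, -10)
T2 shear: y ← y + 1·x: (-5, -10) → (-5, -15)
T3 reflect across y = 0: (-5, -15) → (-5, 15)
T4 shear: x ← x − 1/2·y: (-5, 15) → (-25/2, 15)
T5 translate by (-1, 6): (-25/2, 15) → (-27/2, 21)
T6 scale by (1/2, 3/2): (-27/2, 21) → (-27/4, 63/2)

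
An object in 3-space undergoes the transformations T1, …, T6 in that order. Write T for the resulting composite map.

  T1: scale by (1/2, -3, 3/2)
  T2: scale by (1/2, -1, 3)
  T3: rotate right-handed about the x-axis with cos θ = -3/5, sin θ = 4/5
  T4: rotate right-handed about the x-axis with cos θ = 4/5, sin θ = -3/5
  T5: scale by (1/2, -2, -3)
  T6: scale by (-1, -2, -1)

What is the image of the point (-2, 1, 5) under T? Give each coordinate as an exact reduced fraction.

T1 scale by (1/2, -3, 3/2): (-2, 1, 5) → (-1, -3, 15/2)
T2 scale by (1/2, -1, 3): (-1, -3, 15/2) → (-1/2, 3, 45/2)
T3 rotate right-handed about the x-axis with cos θ = -3/5, sin θ = 4/5: (-1/2, 3, 45/2) → (-1/2, -99/5, -111/10)
T4 rotate right-handed about the x-axis with cos θ = 4/5, sin θ = -3/5: (-1/2, -99/5, -111/10) → (-1/2, -45/2, 3)
T5 scale by (1/2, -2, -3): (-1/2, -45/2, 3) → (-1/4, 45, -9)
T6 scale by (-1, -2, -1): (-1/4, 45, -9) → (1/4, -90, 9)

T(p) = (1/4, -90, 9)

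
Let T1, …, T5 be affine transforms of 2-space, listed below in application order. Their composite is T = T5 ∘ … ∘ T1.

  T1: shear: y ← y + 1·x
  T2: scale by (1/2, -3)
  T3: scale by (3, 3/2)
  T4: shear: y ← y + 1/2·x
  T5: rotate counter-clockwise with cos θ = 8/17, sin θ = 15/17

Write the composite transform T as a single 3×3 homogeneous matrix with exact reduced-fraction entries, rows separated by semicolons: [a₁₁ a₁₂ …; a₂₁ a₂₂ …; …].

T = [273/68 135/34 0; -15/34 -36/17 0; 0 0 1]

T1 = [1 0 0; 1 1 0; 0 0 1]
T2·T1 = [1/2 0 0; -3 -3 0; 0 0 1]
T3·…·T1 = [3/2 0 0; -9/2 -9/2 0; 0 0 1]
T4·…·T1 = [3/2 0 0; -15/4 -9/2 0; 0 0 1]
T5·…·T1 = [273/68 135/34 0; -15/34 -36/17 0; 0 0 1]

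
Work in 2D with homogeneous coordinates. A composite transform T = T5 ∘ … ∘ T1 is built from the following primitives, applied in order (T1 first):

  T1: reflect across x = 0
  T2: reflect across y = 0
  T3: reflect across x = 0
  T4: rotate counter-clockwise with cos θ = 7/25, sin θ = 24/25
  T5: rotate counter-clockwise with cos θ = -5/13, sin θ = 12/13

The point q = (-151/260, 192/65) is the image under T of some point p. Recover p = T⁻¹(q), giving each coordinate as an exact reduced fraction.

T1 = [-1 0 0; 0 1 0; 0 0 1]
T2·T1 = [-1 0 0; 0 -1 0; 0 0 1]
T3·…·T1 = [1 0 0; 0 -1 0; 0 0 1]
T4·…·T1 = [7/25 24/25 0; 24/25 -7/25 0; 0 0 1]
T5·…·T1 = [-323/325 -36/325 0; -36/325 323/325 0; 0 0 1]
det M = -1; M⁻¹ = [-323/325 -36/325 0; -36/325 323/325 0; 0 0 1]
M⁻¹ · (-151/260, 192/65)ᵀ = (1/4, 3)ᵀ

p = (1/4, 3)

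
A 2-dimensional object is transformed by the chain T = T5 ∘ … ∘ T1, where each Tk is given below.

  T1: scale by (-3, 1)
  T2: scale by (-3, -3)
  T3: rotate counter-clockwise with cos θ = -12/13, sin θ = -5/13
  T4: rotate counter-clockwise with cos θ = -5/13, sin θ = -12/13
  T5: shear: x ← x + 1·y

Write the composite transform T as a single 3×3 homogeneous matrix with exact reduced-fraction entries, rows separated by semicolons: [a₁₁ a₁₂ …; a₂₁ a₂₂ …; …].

T = [9 3 0; 9 0 0; 0 0 1]

T1 = [-3 0 0; 0 1 0; 0 0 1]
T2·T1 = [9 0 0; 0 -3 0; 0 0 1]
T3·…·T1 = [-108/13 -15/13 0; -45/13 36/13 0; 0 0 1]
T4·…·T1 = [0 3 0; 9 0 0; 0 0 1]
T5·…·T1 = [9 3 0; 9 0 0; 0 0 1]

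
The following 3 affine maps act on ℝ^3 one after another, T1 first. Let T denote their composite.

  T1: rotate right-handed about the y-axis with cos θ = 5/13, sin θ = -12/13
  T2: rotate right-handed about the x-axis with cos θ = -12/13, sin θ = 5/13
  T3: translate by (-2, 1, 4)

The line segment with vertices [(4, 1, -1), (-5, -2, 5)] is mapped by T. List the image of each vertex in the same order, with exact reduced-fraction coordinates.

T1 rotate right-handed about the y-axis with cos θ = 5/13, sin θ = -12/13: (4, 1, -1) → (32/13, 1, 43/13); (-5, -2, 5) → (-85/13, -2, -35/13)
T2 rotate right-handed about the x-axis with cos θ = -12/13, sin θ = 5/13: (32/13, 1, 43/13) → (32/13, -371/169, -451/169); (-85/13, -2, -35/13) → (-85/13, 487/169, 290/169)
T3 translate by (-2, 1, 4): (32/13, -371/169, -451/169) → (6/13, -202/169, 225/169); (-85/13, 487/169, 290/169) → (-111/13, 656/169, 966/169)

image vertices: (6/13, -202/169, 225/169), (-111/13, 656/169, 966/169)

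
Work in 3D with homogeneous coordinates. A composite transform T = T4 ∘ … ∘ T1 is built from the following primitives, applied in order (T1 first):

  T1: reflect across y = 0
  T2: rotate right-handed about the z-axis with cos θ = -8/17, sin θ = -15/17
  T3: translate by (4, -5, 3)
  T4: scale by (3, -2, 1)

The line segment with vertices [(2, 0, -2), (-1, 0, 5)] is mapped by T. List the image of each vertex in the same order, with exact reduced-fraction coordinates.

T1 reflect across y = 0: (2, 0, -2) → (2, 0, -2); (-1, 0, 5) → (-1, 0, 5)
T2 rotate right-handed about the z-axis with cos θ = -8/17, sin θ = -15/17: (2, 0, -2) → (-16/17, -30/17, -2); (-1, 0, 5) → (8/17, 15/17, 5)
T3 translate by (4, -5, 3): (-16/17, -30/17, -2) → (52/17, -115/17, 1); (8/17, 15/17, 5) → (76/17, -70/17, 8)
T4 scale by (3, -2, 1): (52/17, -115/17, 1) → (156/17, 230/17, 1); (76/17, -70/17, 8) → (228/17, 140/17, 8)

image vertices: (156/17, 230/17, 1), (228/17, 140/17, 8)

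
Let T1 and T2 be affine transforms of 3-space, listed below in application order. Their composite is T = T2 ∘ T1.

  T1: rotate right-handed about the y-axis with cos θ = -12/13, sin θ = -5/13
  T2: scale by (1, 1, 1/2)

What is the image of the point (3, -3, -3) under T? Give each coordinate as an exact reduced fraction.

T1 rotate right-handed about the y-axis with cos θ = -12/13, sin θ = -5/13: (3, -3, -3) → (-21/13, -3, 51/13)
T2 scale by (1, 1, 1/2): (-21/13, -3, 51/13) → (-21/13, -3, 51/26)

T(p) = (-21/13, -3, 51/26)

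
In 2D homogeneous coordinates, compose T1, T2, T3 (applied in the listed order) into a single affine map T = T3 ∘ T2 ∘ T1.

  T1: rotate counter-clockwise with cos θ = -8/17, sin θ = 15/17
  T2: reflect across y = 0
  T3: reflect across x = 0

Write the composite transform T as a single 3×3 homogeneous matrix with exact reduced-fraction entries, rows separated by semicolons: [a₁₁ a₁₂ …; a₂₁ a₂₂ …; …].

T = [8/17 15/17 0; -15/17 8/17 0; 0 0 1]

T1 = [-8/17 -15/17 0; 15/17 -8/17 0; 0 0 1]
T2·T1 = [-8/17 -15/17 0; -15/17 8/17 0; 0 0 1]
T3·…·T1 = [8/17 15/17 0; -15/17 8/17 0; 0 0 1]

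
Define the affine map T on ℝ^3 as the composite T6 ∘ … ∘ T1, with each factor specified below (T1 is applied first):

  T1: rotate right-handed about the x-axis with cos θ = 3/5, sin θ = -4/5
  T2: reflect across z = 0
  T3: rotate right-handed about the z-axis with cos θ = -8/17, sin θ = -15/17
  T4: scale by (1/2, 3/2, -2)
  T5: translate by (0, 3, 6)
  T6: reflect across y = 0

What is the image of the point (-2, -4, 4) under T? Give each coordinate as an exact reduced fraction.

T1 rotate right-handed about the x-axis with cos θ = 3/5, sin θ = -4/5: (-2, -4, 4) → (-2, 4/5, 28/5)
T2 reflect across z = 0: (-2, 4/5, 28/5) → (-2, 4/5, -28/5)
T3 rotate right-handed about the z-axis with cos θ = -8/17, sin θ = -15/17: (-2, 4/5, -28/5) → (28/17, 118/85, -28/5)
T4 scale by (1/2, 3/2, -2): (28/17, 118/85, -28/5) → (14/17, 177/85, 56/5)
T5 translate by (0, 3, 6): (14/17, 177/85, 56/5) → (14/17, 432/85, 86/5)
T6 reflect across y = 0: (14/17, 432/85, 86/5) → (14/17, -432/85, 86/5)

T(p) = (14/17, -432/85, 86/5)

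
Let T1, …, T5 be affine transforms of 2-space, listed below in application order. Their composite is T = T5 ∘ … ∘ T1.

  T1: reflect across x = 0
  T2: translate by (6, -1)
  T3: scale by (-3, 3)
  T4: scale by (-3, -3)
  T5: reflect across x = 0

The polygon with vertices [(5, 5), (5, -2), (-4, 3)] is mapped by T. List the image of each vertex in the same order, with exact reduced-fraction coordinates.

T1 reflect across x = 0: (5, 5) → (-5, 5); (5, -2) → (-5, -2); (-4, 3) → (4, 3)
T2 translate by (6, -1): (-5, 5) → (1, 4); (-5, -2) → (1, -3); (4, 3) → (10, 2)
T3 scale by (-3, 3): (1, 4) → (-3, 12); (1, -3) → (-3, -9); (10, 2) → (-30, 6)
T4 scale by (-3, -3): (-3, 12) → (9, -36); (-3, -9) → (9, 27); (-30, 6) → (90, -18)
T5 reflect across x = 0: (9, -36) → (-9, -36); (9, 27) → (-9, 27); (90, -18) → (-90, -18)

image vertices: (-9, -36), (-9, 27), (-90, -18)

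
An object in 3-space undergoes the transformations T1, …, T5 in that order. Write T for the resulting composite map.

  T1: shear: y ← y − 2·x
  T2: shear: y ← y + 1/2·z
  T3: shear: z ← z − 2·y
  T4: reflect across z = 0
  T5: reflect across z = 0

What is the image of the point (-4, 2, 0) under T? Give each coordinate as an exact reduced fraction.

T(p) = (-4, 10, -20)

T1 shear: y ← y − 2·x: (-4, 2, 0) → (-4, 10, 0)
T2 shear: y ← y + 1/2·z: (-4, 10, 0) → (-4, 10, 0)
T3 shear: z ← z − 2·y: (-4, 10, 0) → (-4, 10, -20)
T4 reflect across z = 0: (-4, 10, -20) → (-4, 10, 20)
T5 reflect across z = 0: (-4, 10, 20) → (-4, 10, -20)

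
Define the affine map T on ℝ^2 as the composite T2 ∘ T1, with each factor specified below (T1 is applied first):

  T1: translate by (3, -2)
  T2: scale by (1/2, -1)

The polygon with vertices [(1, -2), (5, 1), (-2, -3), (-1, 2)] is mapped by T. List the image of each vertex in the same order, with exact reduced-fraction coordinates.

image vertices: (2, 4), (4, 1), (1/2, 5), (1, 0)

T1 translate by (3, -2): (1, -2) → (4, -4); (5, 1) → (8, -1); (-2, -3) → (1, -5); (-1, 2) → (2, 0)
T2 scale by (1/2, -1): (4, -4) → (2, 4); (8, -1) → (4, 1); (1, -5) → (1/2, 5); (2, 0) → (1, 0)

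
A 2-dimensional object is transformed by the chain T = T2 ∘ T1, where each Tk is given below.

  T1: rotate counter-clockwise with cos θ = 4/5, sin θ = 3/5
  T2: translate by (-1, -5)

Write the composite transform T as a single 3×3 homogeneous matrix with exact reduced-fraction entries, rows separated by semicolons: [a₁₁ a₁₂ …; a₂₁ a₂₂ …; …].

T = [4/5 -3/5 -1; 3/5 4/5 -5; 0 0 1]

T1 = [4/5 -3/5 0; 3/5 4/5 0; 0 0 1]
T2·T1 = [4/5 -3/5 -1; 3/5 4/5 -5; 0 0 1]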